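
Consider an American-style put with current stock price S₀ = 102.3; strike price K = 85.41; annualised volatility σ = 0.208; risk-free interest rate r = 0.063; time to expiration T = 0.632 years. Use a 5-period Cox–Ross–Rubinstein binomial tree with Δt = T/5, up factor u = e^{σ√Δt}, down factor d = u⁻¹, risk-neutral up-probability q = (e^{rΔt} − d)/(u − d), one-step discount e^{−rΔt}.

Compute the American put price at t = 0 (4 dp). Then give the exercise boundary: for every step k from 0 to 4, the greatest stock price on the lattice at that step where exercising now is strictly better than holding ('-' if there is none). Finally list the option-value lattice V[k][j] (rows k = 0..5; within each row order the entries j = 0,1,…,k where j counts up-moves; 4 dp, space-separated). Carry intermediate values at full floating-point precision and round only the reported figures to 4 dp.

Δt=0.12640, u=1.07675, d=0.92872, q=0.53553, disc=e^(-rΔt)=0.99207
k=5 terminal: V=max(K-S,0) → 14.7301 3.4640 0.0000 0.0000 0.0000 0.0000
k=4: j=0 S=76.1047 intr=9.3053 cont=8.6278 V=9.3053[EX]; j=1 S=88.2356 intr=0.0000 cont=1.5962 V=1.5962[hold]; j=2 S=102.3000 intr=0.0000 cont=0.0000 V=0.0000[hold]; j=3 S=118.6063 intr=0.0000 cont=0.0000 V=0.0000[hold]; j=4 S=137.5117 intr=0.0000 cont=0.0000 V=0.0000[hold]  S*(4)=76.1047
k=3: j=0 S=81.9460 intr=3.4640 cont=5.1358 V=5.1358[hold]; j=1 S=95.0079 intr=0.0000 cont=0.7355 V=0.7355[hold]; j=2 S=110.1518 intr=0.0000 cont=0.0000 V=0.0000[hold]; j=3 S=127.7096 intr=0.0000 cont=0.0000 V=0.0000[hold]  S*(3)=-
k=2: j=0 S=88.2356 intr=0.0000 cont=2.7572 V=2.7572[hold]; j=1 S=102.3000 intr=0.0000 cont=0.3389 V=0.3389[hold]; j=2 S=118.6063 intr=0.0000 cont=0.0000 V=0.0000[hold]  S*(2)=-
k=1: j=0 S=95.0079 intr=0.0000 cont=1.4506 V=1.4506[hold]; j=1 S=110.1518 intr=0.0000 cont=0.1562 V=0.1562[hold]  S*(1)=-
k=0: j=0 S=102.3000 intr=0.0000 cont=0.7514 V=0.7514[hold]  S*(0)=-

price = 0.7514
boundary = - - - - 76.1047
tree:
0.7514
1.4506 0.1562
2.7572 0.3389 0.0000
5.1358 0.7355 0.0000 0.0000
9.3053 1.5962 0.0000 0.0000 0.0000
14.7301 3.4640 0.0000 0.0000 0.0000 0.0000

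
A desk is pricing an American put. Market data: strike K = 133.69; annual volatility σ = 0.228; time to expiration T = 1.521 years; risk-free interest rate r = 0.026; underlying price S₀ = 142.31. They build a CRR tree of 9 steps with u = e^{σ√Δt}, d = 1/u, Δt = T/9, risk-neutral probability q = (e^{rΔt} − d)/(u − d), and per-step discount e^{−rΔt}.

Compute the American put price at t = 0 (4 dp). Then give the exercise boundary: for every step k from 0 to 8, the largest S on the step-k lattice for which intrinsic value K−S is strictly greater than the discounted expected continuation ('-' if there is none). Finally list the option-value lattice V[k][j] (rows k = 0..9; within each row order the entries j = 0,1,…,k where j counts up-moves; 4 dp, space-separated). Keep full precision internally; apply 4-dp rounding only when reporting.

Δt=0.16900, u=1.09826, d=0.91053, q=0.50004, disc=e^(-rΔt)=0.99562
k=9 terminal: V=max(K-S,0) → 72.4722 59.8502 44.6257 26.2623 4.1127 0.0000 0.0000 0.0000 0.0000 0.0000
k=8: j=0 S=67.2333 intr=66.4567 cont=65.8706 V=66.4567[EX]; j=1 S=81.0956 intr=52.5944 cont=52.0083 V=52.5944[EX]; j=2 S=97.8160 intr=35.8740 cont=35.2879 V=35.8740[EX]; j=3 S=117.9839 intr=15.7061 cont=15.1200 V=15.7061[EX]; j=4 S=142.3100 intr=0.0000 cont=2.0471 V=2.0471[hold]; j=5 S=171.6517 intr=0.0000 cont=0.0000 V=0.0000[hold]; j=6 S=207.0432 intr=0.0000 cont=0.0000 V=0.0000[hold]; j=7 S=249.7317 intr=0.0000 cont=0.0000 V=0.0000[hold]; j=8 S=301.2219 intr=0.0000 cont=0.0000 V=0.0000[hold]  S*(8)=117.9839
k=7: j=0 S=73.8398 intr=59.8502 cont=59.2640 V=59.8502[EX]; j=1 S=89.0643 intr=44.6257 cont=44.0396 V=44.6257[EX]; j=2 S=107.4277 intr=26.2623 cont=25.6762 V=26.2623[EX]; j=3 S=129.5773 intr=4.1127 cont=8.8372 V=8.8372[hold]; j=4 S=156.2938 intr=0.0000 cont=1.0190 V=1.0190[hold]; j=5 S=188.5188 intr=0.0000 cont=0.0000 V=0.0000[hold]; j=6 S=227.3879 intr=0.0000 cont=0.0000 V=0.0000[hold]; j=7 S=274.2711 intr=0.0000 cont=0.0000 V=0.0000[hold]  S*(7)=107.4277
k=6: j=0 S=81.0956 intr=52.5944 cont=52.0083 V=52.5944[EX]; j=1 S=97.8160 intr=35.8740 cont=35.2879 V=35.8740[EX]; j=2 S=117.9839 intr=15.7061 cont=17.4721 V=17.4721[hold]; j=3 S=142.3100 intr=0.0000 cont=4.9061 V=4.9061[hold]; j=4 S=171.6517 intr=0.0000 cont=0.5072 V=0.5072[hold]; j=5 S=207.0432 intr=0.0000 cont=0.0000 V=0.0000[hold]; j=6 S=249.7317 intr=0.0000 cont=0.0000 V=0.0000[hold]  S*(6)=97.8160
k=5: j=0 S=89.0643 intr=44.6257 cont=44.0396 V=44.6257[EX]; j=1 S=107.4277 intr=26.2623 cont=26.5553 V=26.5553[hold]; j=2 S=129.5773 intr=4.1127 cont=11.1395 V=11.1395[hold]; j=3 S=156.2938 intr=0.0000 cont=2.6946 V=2.6946[hold]; j=4 S=188.5188 intr=0.0000 cont=0.2525 V=0.2525[hold]; j=5 S=227.3879 intr=0.0000 cont=0.0000 V=0.0000[hold]  S*(5)=89.0643
k=4: j=0 S=97.8160 intr=35.8740 cont=35.4337 V=35.8740[EX]; j=1 S=117.9839 intr=15.7061 cont=18.7642 V=18.7642[hold]; j=2 S=142.3100 intr=0.0000 cont=6.8864 V=6.8864[hold]; j=3 S=171.6517 intr=0.0000 cont=1.4670 V=1.4670[hold]; j=4 S=207.0432 intr=0.0000 cont=0.1257 V=0.1257[hold]  S*(4)=97.8160
k=3: j=0 S=107.4277 intr=26.2623 cont=27.1986 V=27.1986[hold]; j=1 S=129.5773 intr=4.1127 cont=12.7686 V=12.7686[hold]; j=2 S=156.2938 intr=0.0000 cont=4.1582 V=4.1582[hold]; j=3 S=188.5188 intr=0.0000 cont=0.7928 V=0.7928[hold]  S*(3)=-
k=2: j=0 S=117.9839 intr=15.7061 cont=19.8954 V=19.8954[hold]; j=1 S=142.3100 intr=0.0000 cont=8.4259 V=8.4259[hold]; j=2 S=171.6517 intr=0.0000 cont=2.4645 V=2.4645[hold]  S*(2)=-
k=1: j=0 S=129.5773 intr=4.1127 cont=14.0981 V=14.0981[hold]; j=1 S=156.2938 intr=0.0000 cont=5.4211 V=5.4211[hold]  S*(1)=-
k=0: j=0 S=142.3100 intr=0.0000 cont=9.7164 V=9.7164[hold]  S*(0)=-

price = 9.7164
boundary = - - - - 97.8160 89.0643 97.8160 107.4277 117.9839
tree:
9.7164
14.0981 5.4211
19.8954 8.4259 2.4645
27.1986 12.7686 4.1582 0.7928
35.8740 18.7642 6.8864 1.4670 0.1257
44.6257 26.5553 11.1395 2.6946 0.2525 0.0000
52.5944 35.8740 17.4721 4.9061 0.5072 0.0000 0.0000
59.8502 44.6257 26.2623 8.8372 1.0190 0.0000 0.0000 0.0000
66.4567 52.5944 35.8740 15.7061 2.0471 0.0000 0.0000 0.0000 0.0000
72.4722 59.8502 44.6257 26.2623 4.1127 0.0000 0.0000 0.0000 0.0000 0.0000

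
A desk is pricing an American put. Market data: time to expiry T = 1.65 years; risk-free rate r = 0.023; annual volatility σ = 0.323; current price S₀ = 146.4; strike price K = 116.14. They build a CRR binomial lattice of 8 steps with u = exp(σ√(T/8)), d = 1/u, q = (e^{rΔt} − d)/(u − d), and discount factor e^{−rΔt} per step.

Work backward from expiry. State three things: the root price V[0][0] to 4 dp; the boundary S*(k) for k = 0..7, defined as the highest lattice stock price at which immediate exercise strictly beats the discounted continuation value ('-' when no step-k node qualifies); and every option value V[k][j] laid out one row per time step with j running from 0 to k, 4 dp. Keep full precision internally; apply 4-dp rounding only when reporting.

params: Δt=0.20625 u=1.15799 d=0.86356 q=0.47954 e^(-rΔt)=0.99527
t_8 payoffs: 70.8618 55.4242 34.7230 6.9638 0.0000 0.0000 0.0000 0.0000 0.0000
t_7: node(7,0) S=52.4319 payoff=63.7081 vs cont=63.1585 → 63.7081 [stop]  node(7,1) S=70.3086 payoff=45.8314 vs cont=45.2818 → 45.8314 [stop]  node(7,2) S=94.2804 payoff=21.8596 vs cont=21.3099 → 21.8596 [stop]  node(7,3) S=126.4255 payoff=0.0000 vs cont=3.6072 → 3.6072 [wait]  node(7,4) S=169.5304 payoff=0.0000 vs cont=0.0000 → 0.0000 [wait]  node(7,5) S=227.3320 payoff=0.0000 vs cont=0.0000 → 0.0000 [wait]  node(7,6) S=304.8412 payoff=0.0000 vs cont=0.0000 → 0.0000 [wait]  node(7,7) S=408.7772 payoff=0.0000 vs cont=0.0000 → 0.0000 [wait]  ⇒ S*(7)=94.2804
t_6: node(6,0) S=60.7158 payoff=55.4242 vs cont=54.8745 → 55.4242 [stop]  node(6,1) S=81.4170 payoff=34.7230 vs cont=34.1734 → 34.7230 [stop]  node(6,2) S=109.1762 payoff=6.9638 vs cont=13.0447 → 13.0447 [wait]  node(6,3) S=146.4000 payoff=0.0000 vs cont=1.8685 → 1.8685 [wait]  node(6,4) S=196.3153 payoff=0.0000 vs cont=0.0000 → 0.0000 [wait]  node(6,5) S=263.2492 payoff=0.0000 vs cont=0.0000 → 0.0000 [wait]  node(6,6) S=353.0044 payoff=0.0000 vs cont=0.0000 → 0.0000 [wait]  ⇒ S*(6)=81.4170
t_5: node(5,0) S=70.3086 payoff=45.8314 vs cont=45.2818 → 45.8314 [stop]  node(5,1) S=94.2804 payoff=21.8596 vs cont=24.2122 → 24.2122 [wait]  node(5,2) S=126.4255 payoff=0.0000 vs cont=7.6489 → 7.6489 [wait]  node(5,3) S=169.5304 payoff=0.0000 vs cont=0.9679 → 0.9679 [wait]  node(5,4) S=227.3320 payoff=0.0000 vs cont=0.0000 → 0.0000 [wait]  node(5,5) S=304.8412 payoff=0.0000 vs cont=0.0000 → 0.0000 [wait]  ⇒ S*(5)=70.3086
t_4: node(4,0) S=81.4170 payoff=34.7230 vs cont=35.2962 → 35.2962 [wait]  node(4,1) S=109.1762 payoff=6.9638 vs cont=16.1924 → 16.1924 [wait]  node(4,2) S=146.4000 payoff=0.0000 vs cont=4.4240 → 4.4240 [wait]  node(4,3) S=196.3153 payoff=0.0000 vs cont=0.5014 → 0.5014 [wait]  node(4,4) S=263.2492 payoff=0.0000 vs cont=0.0000 → 0.0000 [wait]  ⇒ S*(4)=-
t_3: node(3,0) S=94.2804 payoff=21.8596 vs cont=26.0114 → 26.0114 [wait]  node(3,1) S=126.4255 payoff=0.0000 vs cont=10.4990 → 10.4990 [wait]  node(3,2) S=169.5304 payoff=0.0000 vs cont=2.5309 → 2.5309 [wait]  node(3,3) S=227.3320 payoff=0.0000 vs cont=0.2597 → 0.2597 [wait]  ⇒ S*(3)=-
t_2: node(2,0) S=109.1762 payoff=6.9638 vs cont=18.4847 → 18.4847 [wait]  node(2,1) S=146.4000 payoff=0.0000 vs cont=6.6464 → 6.6464 [wait]  node(2,2) S=196.3153 payoff=0.0000 vs cont=1.4349 → 1.4349 [wait]  ⇒ S*(2)=-
t_1: node(1,0) S=126.4255 payoff=0.0000 vs cont=12.7471 → 12.7471 [wait]  node(1,1) S=169.5304 payoff=0.0000 vs cont=4.1276 → 4.1276 [wait]  ⇒ S*(1)=-
t_0: node(0,0) S=146.4000 payoff=0.0000 vs cont=8.5729 → 8.5729 [wait]  ⇒ S*(0)=-

price = 8.5729
boundary = - - - - - 70.3086 81.4170 94.2804
tree:
8.5729
12.7471 4.1276
18.4847 6.6464 1.4349
26.0114 10.4990 2.5309 0.2597
35.2962 16.1924 4.4240 0.5014 0.0000
45.8314 24.2122 7.6489 0.9679 0.0000 0.0000
55.4242 34.7230 13.0447 1.8685 0.0000 0.0000 0.0000
63.7081 45.8314 21.8596 3.6072 0.0000 0.0000 0.0000 0.0000
70.8618 55.4242 34.7230 6.9638 0.0000 0.0000 0.0000 0.0000 0.0000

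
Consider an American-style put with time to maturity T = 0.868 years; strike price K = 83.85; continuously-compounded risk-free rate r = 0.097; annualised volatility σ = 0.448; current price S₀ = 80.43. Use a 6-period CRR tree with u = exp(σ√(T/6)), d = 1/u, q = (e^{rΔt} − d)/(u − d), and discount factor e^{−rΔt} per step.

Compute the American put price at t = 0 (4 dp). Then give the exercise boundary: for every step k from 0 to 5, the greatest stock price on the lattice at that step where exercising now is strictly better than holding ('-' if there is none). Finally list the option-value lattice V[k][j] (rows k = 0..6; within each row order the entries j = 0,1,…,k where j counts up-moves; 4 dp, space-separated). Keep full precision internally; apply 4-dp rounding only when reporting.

price = 12.4556
boundary = - - 57.2022 48.2404 57.2022 67.8290
tree:
12.4556
18.5635 6.6705
26.6478 10.9653 2.5435
35.6096 17.4738 4.7353 0.4129
43.1675 26.6478 8.7496 0.8354 0.0000
49.5412 35.6096 16.0210 1.6903 0.0000 0.0000
54.9164 43.1675 26.6478 3.4200 0.0000 0.0000 0.0000

params: Δt=0.14467 u=1.18578 d=0.84333 q=0.49877 e^(-rΔt)=0.98607
t_6 payoffs: 54.9164 43.1675 26.6478 3.4200 0.0000 0.0000 0.0000
t_5: node(5,0) S=34.3088 payoff=49.5412 vs cont=48.3728 → 49.5412 [stop]  node(5,1) S=48.2404 payoff=35.6096 vs cont=34.4412 → 35.6096 [stop]  node(5,2) S=67.8290 payoff=16.0210 vs cont=14.8526 → 16.0210 [stop]  node(5,3) S=95.3719 payoff=0.0000 vs cont=1.6903 → 1.6903 [wait]  node(5,4) S=134.0990 payoff=0.0000 vs cont=0.0000 → 0.0000 [wait]  node(5,5) S=188.5518 payoff=0.0000 vs cont=0.0000 → 0.0000 [wait]  ⇒ S*(5)=67.8290
t_4: node(4,0) S=40.6825 payoff=43.1675 vs cont=41.9990 → 43.1675 [stop]  node(4,1) S=57.2022 payoff=26.6478 vs cont=25.4793 → 26.6478 [stop]  node(4,2) S=80.4300 payoff=3.4200 vs cont=8.7496 → 8.7496 [wait]  node(4,3) S=113.0897 payoff=0.0000 vs cont=0.8354 → 0.8354 [wait]  node(4,4) S=159.0114 payoff=0.0000 vs cont=0.0000 → 0.0000 [wait]  ⇒ S*(4)=57.2022
t_3: node(3,0) S=48.2404 payoff=35.6096 vs cont=34.4412 → 35.6096 [stop]  node(3,1) S=67.8290 payoff=16.0210 vs cont=17.4738 → 17.4738 [wait]  node(3,2) S=95.3719 payoff=0.0000 vs cont=4.7353 → 4.7353 [wait]  node(3,3) S=134.0990 payoff=0.0000 vs cont=0.4129 → 0.4129 [wait]  ⇒ S*(3)=48.2404
t_2: node(2,0) S=57.2022 payoff=26.6478 vs cont=26.1939 → 26.6478 [stop]  node(2,1) S=80.4300 payoff=3.4200 vs cont=10.9653 → 10.9653 [wait]  node(2,2) S=113.0897 payoff=0.0000 vs cont=2.5435 → 2.5435 [wait]  ⇒ S*(2)=57.2022
t_1: node(1,0) S=67.8290 payoff=16.0210 vs cont=18.5635 → 18.5635 [wait]  node(1,1) S=95.3719 payoff=0.0000 vs cont=6.6705 → 6.6705 [wait]  ⇒ S*(1)=-
t_0: node(0,0) S=80.4300 payoff=3.4200 vs cont=12.4556 → 12.4556 [wait]  ⇒ S*(0)=-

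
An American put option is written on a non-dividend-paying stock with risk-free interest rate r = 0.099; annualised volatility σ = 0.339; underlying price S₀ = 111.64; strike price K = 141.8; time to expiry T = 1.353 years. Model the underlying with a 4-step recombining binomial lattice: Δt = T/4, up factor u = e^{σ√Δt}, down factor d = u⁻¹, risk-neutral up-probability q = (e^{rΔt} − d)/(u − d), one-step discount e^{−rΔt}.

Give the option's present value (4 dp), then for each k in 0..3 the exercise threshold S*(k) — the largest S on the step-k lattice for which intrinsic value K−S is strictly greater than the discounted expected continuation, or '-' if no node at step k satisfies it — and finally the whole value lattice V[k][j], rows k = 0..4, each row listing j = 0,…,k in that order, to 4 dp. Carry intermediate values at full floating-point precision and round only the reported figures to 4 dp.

price = 31.1094
boundary = - 91.6631 111.6400 91.6631
tree:
31.1094
50.1369 16.6563
66.5392 30.1600 6.0551
80.0064 50.1369 13.5138 0.0000
91.0638 66.5392 30.1600 0.0000 0.0000

params: Δt=0.33825 u=1.21794 d=0.82106 q=0.53667 e^(-rΔt)=0.96707
t_4 payoffs: 91.0638 66.5392 30.1600 0.0000 0.0000
t_3: node(3,0) S=61.7936 payoff=80.0064 vs cont=75.3366 → 80.0064 [stop]  node(3,1) S=91.6631 payoff=50.1369 vs cont=45.4671 → 50.1369 [stop]  node(3,2) S=135.9707 payoff=5.8293 vs cont=13.5138 → 13.5138 [wait]  node(3,3) S=201.6955 payoff=0.0000 vs cont=0.0000 → 0.0000 [wait]  ⇒ S*(3)=91.6631
t_2: node(2,0) S=75.2608 payoff=66.5392 vs cont=61.8694 → 66.5392 [stop]  node(2,1) S=111.6400 payoff=30.1600 vs cont=29.4784 → 30.1600 [stop]  node(2,2) S=165.6040 payoff=0.0000 vs cont=6.0551 → 6.0551 [wait]  ⇒ S*(2)=111.6400
t_1: node(1,0) S=91.6631 payoff=50.1369 vs cont=45.4671 → 50.1369 [stop]  node(1,1) S=135.9707 payoff=5.8293 vs cont=16.6563 → 16.6563 [wait]  ⇒ S*(1)=91.6631
t_0: node(0,0) S=111.6400 payoff=30.1600 vs cont=31.1094 → 31.1094 [wait]  ⇒ S*(0)=-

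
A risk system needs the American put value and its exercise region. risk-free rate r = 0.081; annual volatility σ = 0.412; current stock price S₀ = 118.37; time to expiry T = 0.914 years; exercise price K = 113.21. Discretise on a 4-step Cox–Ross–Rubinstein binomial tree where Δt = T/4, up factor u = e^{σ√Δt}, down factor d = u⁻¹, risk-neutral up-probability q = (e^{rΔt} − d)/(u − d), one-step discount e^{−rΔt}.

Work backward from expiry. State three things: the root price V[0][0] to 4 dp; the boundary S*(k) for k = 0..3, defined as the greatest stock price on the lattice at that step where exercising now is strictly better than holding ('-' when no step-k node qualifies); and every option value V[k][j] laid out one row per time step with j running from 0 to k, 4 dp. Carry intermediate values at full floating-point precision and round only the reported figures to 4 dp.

Δt=0.22850, u=1.21767, d=0.82124, q=0.49804, disc=e^(-rΔt)=0.98166
k=4 terminal: V=max(K-S,0) → 59.3685 33.3776 0.0000 0.0000 0.0000
k=3: j=0 S=65.5614 intr=47.6486 cont=45.5726 V=47.6486[EX]; j=1 S=97.2099 intr=16.0001 cont=16.4468 V=16.4468[hold]; j=2 S=144.1361 intr=0.0000 cont=0.0000 V=0.0000[hold]; j=3 S=213.7151 intr=0.0000 cont=0.0000 V=0.0000[hold]  S*(3)=65.5614
k=2: j=0 S=79.8324 intr=33.3776 cont=31.5199 V=33.3776[EX]; j=1 S=118.3700 intr=0.0000 cont=8.1042 V=8.1042[hold]; j=2 S=175.5109 intr=0.0000 cont=0.0000 V=0.0000[hold]  S*(2)=79.8324
k=1: j=0 S=97.2099 intr=16.0001 cont=20.4090 V=20.4090[hold]; j=1 S=144.1361 intr=0.0000 cont=3.9933 V=3.9933[hold]  S*(1)=-
k=0: j=0 S=118.3700 intr=0.0000 cont=12.0090 V=12.0090[hold]  S*(0)=-

price = 12.0090
boundary = - - 79.8324 65.5614
tree:
12.0090
20.4090 3.9933
33.3776 8.1042 0.0000
47.6486 16.4468 0.0000 0.0000
59.3685 33.3776 0.0000 0.0000 0.0000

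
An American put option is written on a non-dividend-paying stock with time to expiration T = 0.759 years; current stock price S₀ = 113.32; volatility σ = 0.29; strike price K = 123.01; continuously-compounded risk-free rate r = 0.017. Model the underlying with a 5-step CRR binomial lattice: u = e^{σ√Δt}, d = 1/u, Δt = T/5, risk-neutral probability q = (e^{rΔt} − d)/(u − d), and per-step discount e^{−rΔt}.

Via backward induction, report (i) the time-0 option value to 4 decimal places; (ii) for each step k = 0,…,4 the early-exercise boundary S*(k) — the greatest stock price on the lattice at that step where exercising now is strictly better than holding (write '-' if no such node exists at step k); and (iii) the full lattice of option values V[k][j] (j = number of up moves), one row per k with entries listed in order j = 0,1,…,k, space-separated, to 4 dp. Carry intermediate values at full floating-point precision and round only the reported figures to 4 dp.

price = 16.4377
boundary = - - 90.3995 80.7413 90.3995
tree:
16.4377
23.6766 8.7832
32.6105 14.2477 2.9855
42.2687 22.2250 5.7918 0.0000
50.8950 32.6105 11.2358 0.0000 0.0000
58.5997 42.2687 21.7970 0.0000 0.0000 0.0000

Δt=0.15180  u=1.11962  d=0.89316  q=0.48319  discount=0.99742
step 5 (expiry): payoffs max(K−S,0) = 58.5997 42.2687 21.7970 0.0000 0.0000 0.0000
step 4: (k=4,j=0): S=72.1150, (K−S)⁺=50.8950, hold=50.5780 ⇒ V=50.8950 exercise | (k=4,j=1): S=90.3995, (K−S)⁺=32.6105, hold=32.2935 ⇒ V=32.6105 exercise | (k=4,j=2): S=113.3200, (K−S)⁺=9.6900, hold=11.2358 ⇒ V=11.2358 continue | (k=4,j=3): S=142.0519, (K−S)⁺=0.0000, hold=0.0000 ⇒ V=0.0000 continue | (k=4,j=4): S=178.0687, (K−S)⁺=0.0000, hold=0.0000 ⇒ V=0.0000 continue  boundary S*=90.3995
step 3: (k=3,j=0): S=80.7413, (K−S)⁺=42.2687, hold=41.9517 ⇒ V=42.2687 exercise | (k=3,j=1): S=101.2130, (K−S)⁺=21.7970, hold=22.2250 ⇒ V=22.2250 continue | (k=3,j=2): S=126.8752, (K−S)⁺=0.0000, hold=5.7918 ⇒ V=5.7918 continue | (k=3,j=3): S=159.0440, (K−S)⁺=0.0000, hold=0.0000 ⇒ V=0.0000 continue  boundary S*=80.7413
step 2: (k=2,j=0): S=90.3995, (K−S)⁺=32.6105, hold=32.4997 ⇒ V=32.6105 exercise | (k=2,j=1): S=113.3200, (K−S)⁺=9.6900, hold=14.2477 ⇒ V=14.2477 continue | (k=2,j=2): S=142.0519, (K−S)⁺=0.0000, hold=2.9855 ⇒ V=2.9855 continue  boundary S*=90.3995
step 1: (k=1,j=0): S=101.2130, (K−S)⁺=21.7970, hold=23.6766 ⇒ V=23.6766 continue | (k=1,j=1): S=126.8752, (K−S)⁺=0.0000, hold=8.7832 ⇒ V=8.7832 continue  boundary S*=-
step 0: (k=0,j=0): S=113.3200, (K−S)⁺=9.6900, hold=16.4377 ⇒ V=16.4377 continue  boundary S*=-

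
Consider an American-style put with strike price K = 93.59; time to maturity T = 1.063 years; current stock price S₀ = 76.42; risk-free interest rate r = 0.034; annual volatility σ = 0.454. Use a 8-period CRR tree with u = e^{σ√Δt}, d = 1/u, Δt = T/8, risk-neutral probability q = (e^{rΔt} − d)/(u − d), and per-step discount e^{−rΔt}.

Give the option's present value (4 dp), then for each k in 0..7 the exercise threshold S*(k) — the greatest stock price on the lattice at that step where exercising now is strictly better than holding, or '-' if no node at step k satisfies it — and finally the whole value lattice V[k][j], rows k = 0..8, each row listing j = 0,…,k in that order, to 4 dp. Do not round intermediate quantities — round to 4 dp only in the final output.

price = 24.2764
boundary = - - - 46.5147 54.8861 46.5147 54.8861 64.7642
tree:
24.2764
31.2531 16.7153
38.9971 22.9017 9.9645
47.0753 30.3466 14.8044 4.6532
54.1699 38.7039 21.3014 7.6884 1.3072
60.1824 47.0753 29.4444 12.4090 2.4886 0.0000
65.2778 54.1699 38.7039 19.3826 4.7376 0.0000 0.0000
69.5961 60.1824 47.0753 28.8258 9.0191 0.0000 0.0000 0.0000
73.2557 65.2778 54.1699 38.7039 17.1700 0.0000 0.0000 0.0000 0.0000

Δt=0.13287, u=1.17997, d=0.84748, q=0.47234, disc=e^(-rΔt)=0.99549
k=8 terminal: V=max(K-S,0) → 73.2557 65.2778 54.1699 38.7039 17.1700 0.0000 0.0000 0.0000 0.0000
k=7: j=0 S=23.9939 intr=69.5961 cont=69.1742 V=69.5961[EX]; j=1 S=33.4076 intr=60.1824 cont=59.7605 V=60.1824[EX]; j=2 S=46.5147 intr=47.0753 cont=46.6535 V=47.0753[EX]; j=3 S=64.7642 intr=28.8258 cont=28.4040 V=28.8258[EX]; j=4 S=90.1736 intr=3.4164 cont=9.0191 V=9.0191[hold]; j=5 S=125.5521 intr=0.0000 cont=0.0000 V=0.0000[hold]; j=6 S=174.8110 intr=0.0000 cont=0.0000 V=0.0000[hold]; j=7 S=243.3960 intr=0.0000 cont=0.0000 V=0.0000[hold]  S*(7)=64.7642
k=6: j=0 S=28.3122 intr=65.2778 cont=64.8560 V=65.2778[EX]; j=1 S=39.4201 intr=54.1699 cont=53.7480 V=54.1699[EX]; j=2 S=54.8861 intr=38.7039 cont=38.2820 V=38.7039[EX]; j=3 S=76.4200 intr=17.1700 cont=19.3826 V=19.3826[hold]; j=4 S=106.4025 intr=0.0000 cont=4.7376 V=4.7376[hold]; j=5 S=148.1482 intr=0.0000 cont=0.0000 V=0.0000[hold]; j=6 S=206.2724 intr=0.0000 cont=0.0000 V=0.0000[hold]  S*(6)=54.8861
k=5: j=0 S=33.4076 intr=60.1824 cont=59.7605 V=60.1824[EX]; j=1 S=46.5147 intr=47.0753 cont=46.6535 V=47.0753[EX]; j=2 S=64.7642 intr=28.8258 cont=29.4444 V=29.4444[hold]; j=3 S=90.1736 intr=3.4164 cont=12.4090 V=12.4090[hold]; j=4 S=125.5521 intr=0.0000 cont=2.4886 V=2.4886[hold]; j=5 S=174.8110 intr=0.0000 cont=0.0000 V=0.0000[hold]  S*(5)=46.5147
k=4: j=0 S=39.4201 intr=54.1699 cont=53.7480 V=54.1699[EX]; j=1 S=54.8861 intr=38.7039 cont=38.5729 V=38.7039[EX]; j=2 S=76.4200 intr=17.1700 cont=21.3014 V=21.3014[hold]; j=3 S=106.4025 intr=0.0000 cont=7.6884 V=7.6884[hold]; j=4 S=148.1482 intr=0.0000 cont=1.3072 V=1.3072[hold]  S*(4)=54.8861
k=3: j=0 S=46.5147 intr=47.0753 cont=46.6535 V=47.0753[EX]; j=1 S=64.7642 intr=28.8258 cont=30.3466 V=30.3466[hold]; j=2 S=90.1736 intr=3.4164 cont=14.8044 V=14.8044[hold]; j=3 S=125.5521 intr=0.0000 cont=4.6532 V=4.6532[hold]  S*(3)=46.5147
k=2: j=0 S=54.8861 intr=38.7039 cont=38.9971 V=38.9971[hold]; j=1 S=76.4200 intr=17.1700 cont=22.9017 V=22.9017[hold]; j=2 S=106.4025 intr=0.0000 cont=9.9645 V=9.9645[hold]  S*(2)=-
k=1: j=0 S=64.7642 intr=28.8258 cont=31.2531 V=31.2531[hold]; j=1 S=90.1736 intr=3.4164 cont=16.7153 V=16.7153[hold]  S*(1)=-
k=0: j=0 S=76.4200 intr=17.1700 cont=24.2764 V=24.2764[hold]  S*(0)=-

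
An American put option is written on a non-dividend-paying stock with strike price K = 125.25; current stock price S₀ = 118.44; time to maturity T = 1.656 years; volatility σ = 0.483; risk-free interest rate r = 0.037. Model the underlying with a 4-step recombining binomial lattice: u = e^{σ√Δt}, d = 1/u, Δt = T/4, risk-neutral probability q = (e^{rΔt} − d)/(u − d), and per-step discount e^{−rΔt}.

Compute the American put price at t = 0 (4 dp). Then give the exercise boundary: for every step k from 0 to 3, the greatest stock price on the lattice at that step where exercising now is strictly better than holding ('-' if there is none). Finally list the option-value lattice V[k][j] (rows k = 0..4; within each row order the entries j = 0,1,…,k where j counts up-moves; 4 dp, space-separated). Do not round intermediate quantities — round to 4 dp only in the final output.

price = 29.4644
boundary = - - 63.6153 86.8021
tree:
29.4644
43.4817 13.1652
61.6347 22.5575 2.0171
78.6277 38.4479 3.7062 0.0000
91.0815 61.6347 6.8100 0.0000 0.0000

Δt=0.41400, u=1.36448, d=0.73288, q=0.44736, disc=e^(-rΔt)=0.98480
k=4 terminal: V=max(K-S,0) → 91.0815 61.6347 6.8100 0.0000 0.0000
k=3: j=0 S=46.6223 intr=78.6277 cont=76.7237 V=78.6277[EX]; j=1 S=86.8021 intr=38.4479 cont=36.5440 V=38.4479[EX]; j=2 S=161.6094 intr=0.0000 cont=3.7062 V=3.7062[hold]; j=3 S=300.8868 intr=0.0000 cont=0.0000 V=0.0000[hold]  S*(3)=86.8021
k=2: j=0 S=63.6153 intr=61.6347 cont=59.7307 V=61.6347[EX]; j=1 S=118.4400 intr=6.8100 cont=22.5575 V=22.5575[hold]; j=2 S=220.5134 intr=0.0000 cont=2.0171 V=2.0171[hold]  S*(2)=63.6153
k=1: j=0 S=86.8021 intr=38.4479 cont=43.4817 V=43.4817[hold]; j=1 S=161.6094 intr=0.0000 cont=13.1652 V=13.1652[hold]  S*(1)=-
k=0: j=0 S=118.4400 intr=6.8100 cont=29.4644 V=29.4644[hold]  S*(0)=-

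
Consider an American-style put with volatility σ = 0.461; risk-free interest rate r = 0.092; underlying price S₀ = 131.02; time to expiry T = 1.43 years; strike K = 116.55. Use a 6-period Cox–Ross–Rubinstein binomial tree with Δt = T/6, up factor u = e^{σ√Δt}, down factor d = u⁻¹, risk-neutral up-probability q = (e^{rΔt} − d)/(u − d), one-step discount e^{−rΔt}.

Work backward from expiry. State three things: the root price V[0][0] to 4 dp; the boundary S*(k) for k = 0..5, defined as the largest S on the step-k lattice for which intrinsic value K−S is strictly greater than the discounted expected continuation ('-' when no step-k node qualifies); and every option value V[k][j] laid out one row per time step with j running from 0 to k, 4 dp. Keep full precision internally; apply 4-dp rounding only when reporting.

params: Δt=0.23833 u=1.25239 d=0.79847 q=0.49281 e^(-rΔt)=0.97831
t_6 payoffs: 82.5960 63.2935 33.0176 0.0000 0.0000 0.0000 0.0000
t_5: node(5,0) S=42.5238 payoff=74.0262 vs cont=71.4985 → 74.0262 [stop]  node(5,1) S=66.6982 payoff=49.8518 vs cont=47.3241 → 49.8518 [stop]  node(5,2) S=104.6156 payoff=11.9344 vs cont=16.3830 → 16.3830 [wait]  node(5,3) S=164.0887 payoff=0.0000 vs cont=0.0000 → 0.0000 [wait]  node(5,4) S=257.3719 payoff=0.0000 vs cont=0.0000 → 0.0000 [wait]  node(5,5) S=403.6859 payoff=0.0000 vs cont=0.0000 → 0.0000 [wait]  ⇒ S*(5)=66.6982
t_4: node(4,0) S=53.2565 payoff=63.2935 vs cont=60.7657 → 63.2935 [stop]  node(4,1) S=83.5324 payoff=33.0176 vs cont=32.6346 → 33.0176 [stop]  node(4,2) S=131.0200 payoff=0.0000 vs cont=8.1291 → 8.1291 [wait]  node(4,3) S=205.5039 payoff=0.0000 vs cont=0.0000 → 0.0000 [wait]  node(4,4) S=322.3312 payoff=0.0000 vs cont=0.0000 → 0.0000 [wait]  ⇒ S*(4)=83.5324
t_3: node(3,0) S=66.6982 payoff=49.8518 vs cont=47.3241 → 49.8518 [stop]  node(3,1) S=104.6156 payoff=11.9344 vs cont=20.3022 → 20.3022 [wait]  node(3,2) S=164.0887 payoff=0.0000 vs cont=4.0336 → 4.0336 [wait]  node(3,3) S=257.3719 payoff=0.0000 vs cont=0.0000 → 0.0000 [wait]  ⇒ S*(3)=66.6982
t_2: node(2,0) S=83.5324 payoff=33.0176 vs cont=34.5241 → 34.5241 [wait]  node(2,1) S=131.0200 payoff=0.0000 vs cont=12.0184 → 12.0184 [wait]  node(2,2) S=205.5039 payoff=0.0000 vs cont=2.0014 → 2.0014 [wait]  ⇒ S*(2)=-
t_1: node(1,0) S=104.6156 payoff=11.9344 vs cont=22.9248 → 22.9248 [wait]  node(1,1) S=164.0887 payoff=0.0000 vs cont=6.9283 → 6.9283 [wait]  ⇒ S*(1)=-
t_0: node(0,0) S=131.0200 payoff=0.0000 vs cont=14.7154 → 14.7154 [wait]  ⇒ S*(0)=-

price = 14.7154
boundary = - - - 66.6982 83.5324 66.6982
tree:
14.7154
22.9248 6.9283
34.5241 12.0184 2.0014
49.8518 20.3022 4.0336 0.0000
63.2935 33.0176 8.1291 0.0000 0.0000
74.0262 49.8518 16.3830 0.0000 0.0000 0.0000
82.5960 63.2935 33.0176 0.0000 0.0000 0.0000 0.0000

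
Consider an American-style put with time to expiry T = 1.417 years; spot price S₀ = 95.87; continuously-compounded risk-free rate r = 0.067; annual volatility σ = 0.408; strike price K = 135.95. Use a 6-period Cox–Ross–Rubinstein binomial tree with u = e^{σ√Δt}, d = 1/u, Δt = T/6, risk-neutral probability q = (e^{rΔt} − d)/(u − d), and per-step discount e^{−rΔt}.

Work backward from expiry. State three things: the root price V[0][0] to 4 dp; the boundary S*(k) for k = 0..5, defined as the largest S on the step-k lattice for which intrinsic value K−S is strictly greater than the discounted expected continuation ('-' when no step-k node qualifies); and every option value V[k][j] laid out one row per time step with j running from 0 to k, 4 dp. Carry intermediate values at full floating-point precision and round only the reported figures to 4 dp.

price = 42.1106
boundary = - 78.6272 64.4856 78.6272 95.8700 78.6272
tree:
42.1106
57.3228 27.6814
71.4644 40.7988 14.9587
83.0626 57.3228 24.9645 5.0538
92.5747 71.4644 40.0800 10.0783 0.0000
100.3760 83.0626 57.3228 20.0982 0.0000 0.0000
106.7742 92.5747 71.4644 40.0800 0.0000 0.0000 0.0000

Δt=0.23617, u=1.21930, d=0.82014, q=0.49055, disc=e^(-rΔt)=0.98430
k=6 terminal: V=max(K-S,0) → 106.7742 92.5747 71.4644 40.0800 0.0000 0.0000 0.0000
k=5: j=0 S=35.5740 intr=100.3760 cont=98.2418 V=100.3760[EX]; j=1 S=52.8874 intr=83.0626 cont=80.9283 V=83.0626[EX]; j=2 S=78.6272 intr=57.3228 cont=55.1886 V=57.3228[EX]; j=3 S=116.8941 intr=19.0559 cont=20.0982 V=20.0982[hold]; j=4 S=173.7852 intr=0.0000 cont=0.0000 V=0.0000[hold]; j=5 S=258.3645 intr=0.0000 cont=0.0000 V=0.0000[hold]  S*(5)=78.6272
k=4: j=0 S=43.3753 intr=92.5747 cont=90.4405 V=92.5747[EX]; j=1 S=64.4856 intr=71.4644 cont=69.3302 V=71.4644[EX]; j=2 S=95.8700 intr=40.0800 cont=38.4491 V=40.0800[EX]; j=3 S=142.5289 intr=0.0000 cont=10.0783 V=10.0783[hold]; j=4 S=211.8961 intr=0.0000 cont=0.0000 V=0.0000[hold]  S*(4)=95.8700
k=3: j=0 S=52.8874 intr=83.0626 cont=80.9283 V=83.0626[EX]; j=1 S=78.6272 intr=57.3228 cont=55.1886 V=57.3228[EX]; j=2 S=116.8941 intr=19.0559 cont=24.9645 V=24.9645[hold]; j=3 S=173.7852 intr=0.0000 cont=5.0538 V=5.0538[hold]  S*(3)=78.6272
k=2: j=0 S=64.4856 intr=71.4644 cont=69.3302 V=71.4644[EX]; j=1 S=95.8700 intr=40.0800 cont=40.7988 V=40.7988[hold]; j=2 S=142.5289 intr=0.0000 cont=14.9587 V=14.9587[hold]  S*(2)=64.4856
k=1: j=0 S=78.6272 intr=57.3228 cont=55.5356 V=57.3228[EX]; j=1 S=116.8941 intr=19.0559 cont=27.6814 V=27.6814[hold]  S*(1)=78.6272
k=0: j=0 S=95.8700 intr=40.0800 cont=42.1106 V=42.1106[hold]  S*(0)=-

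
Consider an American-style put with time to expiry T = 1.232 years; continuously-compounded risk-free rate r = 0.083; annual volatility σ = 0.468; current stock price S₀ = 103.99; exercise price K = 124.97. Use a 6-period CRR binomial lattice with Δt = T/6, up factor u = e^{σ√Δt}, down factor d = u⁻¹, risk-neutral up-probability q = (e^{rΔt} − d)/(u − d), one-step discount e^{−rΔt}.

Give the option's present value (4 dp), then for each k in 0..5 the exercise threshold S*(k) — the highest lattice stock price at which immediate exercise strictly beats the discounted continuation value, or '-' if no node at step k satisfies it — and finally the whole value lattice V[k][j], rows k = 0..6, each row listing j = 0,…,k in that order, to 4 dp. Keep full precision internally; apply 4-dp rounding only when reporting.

params: Δt=0.20533 u=1.23623 d=0.80891 q=0.48740 e^(-rΔt)=0.98310
t_6 payoffs: 95.8366 80.4463 56.9257 20.9800 0.0000 0.0000 0.0000
t_5: node(5,0) S=36.0157 payoff=88.9543 vs cont=86.8426 → 88.9543 [stop]  node(5,1) S=55.0416 payoff=69.9284 vs cont=67.8166 → 69.9284 [stop]  node(5,2) S=84.1185 payoff=40.8515 vs cont=38.7397 → 40.8515 [stop]  node(5,3) S=128.5558 payoff=0.0000 vs cont=10.5725 → 10.5725 [wait]  node(5,4) S=196.4680 payoff=0.0000 vs cont=0.0000 → 0.0000 [wait]  node(5,5) S=300.2561 payoff=0.0000 vs cont=0.0000 → 0.0000 [wait]  ⇒ S*(5)=84.1185
t_4: node(4,0) S=44.5237 payoff=80.4463 vs cont=78.3345 → 80.4463 [stop]  node(4,1) S=68.0443 payoff=56.9257 vs cont=54.8140 → 56.9257 [stop]  node(4,2) S=103.9900 payoff=20.9800 vs cont=25.6524 → 25.6524 [wait]  node(4,3) S=158.9248 payoff=0.0000 vs cont=5.3278 → 5.3278 [wait]  node(4,4) S=242.8800 payoff=0.0000 vs cont=0.0000 → 0.0000 [wait]  ⇒ S*(4)=68.0443
t_3: node(3,0) S=55.0416 payoff=69.9284 vs cont=67.8166 → 69.9284 [stop]  node(3,1) S=84.1185 payoff=40.8515 vs cont=40.9786 → 40.9786 [wait]  node(3,2) S=128.5558 payoff=0.0000 vs cont=15.4800 → 15.4800 [wait]  node(3,3) S=196.4680 payoff=0.0000 vs cont=2.6849 → 2.6849 [wait]  ⇒ S*(3)=55.0416
t_2: node(2,0) S=68.0443 payoff=56.9257 vs cont=54.8749 → 56.9257 [stop]  node(2,1) S=103.9900 payoff=20.9800 vs cont=28.0680 → 28.0680 [wait]  node(2,2) S=158.9248 payoff=0.0000 vs cont=9.0874 → 9.0874 [wait]  ⇒ S*(2)=68.0443
t_1: node(1,0) S=84.1185 payoff=40.8515 vs cont=42.1361 → 42.1361 [wait]  node(1,1) S=128.5558 payoff=0.0000 vs cont=18.4988 → 18.4988 [wait]  ⇒ S*(1)=-
t_0: node(0,0) S=103.9900 payoff=20.9800 vs cont=30.0978 → 30.0978 [wait]  ⇒ S*(0)=-

price = 30.0978
boundary = - - 68.0443 55.0416 68.0443 84.1185
tree:
30.0978
42.1361 18.4988
56.9257 28.0680 9.0874
69.9284 40.9786 15.4800 2.6849
80.4463 56.9257 25.6524 5.3278 0.0000
88.9543 69.9284 40.8515 10.5725 0.0000 0.0000
95.8366 80.4463 56.9257 20.9800 0.0000 0.0000 0.0000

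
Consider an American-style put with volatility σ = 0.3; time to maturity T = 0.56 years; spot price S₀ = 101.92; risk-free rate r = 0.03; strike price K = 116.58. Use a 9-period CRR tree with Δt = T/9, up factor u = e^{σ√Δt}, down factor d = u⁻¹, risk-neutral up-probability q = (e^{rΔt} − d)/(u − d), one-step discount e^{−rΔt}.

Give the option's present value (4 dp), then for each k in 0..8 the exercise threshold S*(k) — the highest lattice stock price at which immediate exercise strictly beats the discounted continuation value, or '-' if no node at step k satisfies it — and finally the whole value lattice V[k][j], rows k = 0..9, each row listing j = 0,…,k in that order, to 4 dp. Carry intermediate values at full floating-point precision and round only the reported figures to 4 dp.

params: Δt=0.06222 u=1.07770 d=0.92790 q=0.49377 e^(-rΔt)=0.99814
t_9 payoffs: 64.6088 56.2182 46.4730 35.1545 22.0086 6.7404 0.0000 0.0000 0.0000 0.0000
t_8: node(8,0) S=56.0096 payoff=60.5704 vs cont=60.3530 → 60.5704 [stop]  node(8,1) S=65.0522 payoff=51.5278 vs cont=51.3104 → 51.5278 [stop]  node(8,2) S=75.5546 payoff=41.0254 vs cont=40.8080 → 41.0254 [stop]  node(8,3) S=87.7526 payoff=28.8274 vs cont=28.6100 → 28.8274 [stop]  node(8,4) S=101.9200 payoff=14.6600 vs cont=14.4426 → 14.6600 [stop]  node(8,5) S=118.3746 payoff=0.0000 vs cont=3.4058 → 3.4058 [wait]  node(8,6) S=137.4858 payoff=0.0000 vs cont=0.0000 → 0.0000 [wait]  node(8,7) S=159.6824 payoff=0.0000 vs cont=0.0000 → 0.0000 [wait]  node(8,8) S=185.4626 payoff=0.0000 vs cont=0.0000 → 0.0000 [wait]  ⇒ S*(8)=101.9200
t_7: node(7,0) S=60.3618 payoff=56.2182 vs cont=56.0008 → 56.2182 [stop]  node(7,1) S=70.1070 payoff=46.4730 vs cont=46.2556 → 46.4730 [stop]  node(7,2) S=81.4255 payoff=35.1545 vs cont=34.9371 → 35.1545 [stop]  node(7,3) S=94.5714 payoff=22.0086 vs cont=21.7912 → 22.0086 [stop]  node(7,4) S=109.8396 payoff=6.7404 vs cont=9.0860 → 9.0860 [wait]  node(7,5) S=127.5729 payoff=0.0000 vs cont=1.7209 → 1.7209 [wait]  node(7,6) S=148.1691 payoff=0.0000 vs cont=0.0000 → 0.0000 [wait]  node(7,7) S=172.0905 payoff=0.0000 vs cont=0.0000 → 0.0000 [wait]  ⇒ S*(7)=94.5714
t_6: node(6,0) S=65.0522 payoff=51.5278 vs cont=51.3104 → 51.5278 [stop]  node(6,1) S=75.5546 payoff=41.0254 vs cont=40.8080 → 41.0254 [stop]  node(6,2) S=87.7526 payoff=28.8274 vs cont=28.6100 → 28.8274 [stop]  node(6,3) S=101.9200 payoff=14.6600 vs cont=15.5986 → 15.5986 [wait]  node(6,4) S=118.3746 payoff=0.0000 vs cont=5.4392 → 5.4392 [wait]  node(6,5) S=137.4858 payoff=0.0000 vs cont=0.8695 → 0.8695 [wait]  node(6,6) S=159.6824 payoff=0.0000 vs cont=0.0000 → 0.0000 [wait]  ⇒ S*(6)=87.7526
t_5: node(5,0) S=70.1070 payoff=46.4730 vs cont=46.2556 → 46.4730 [stop]  node(5,1) S=81.4255 payoff=35.1545 vs cont=34.9371 → 35.1545 [stop]  node(5,2) S=94.5714 payoff=22.0086 vs cont=22.2538 → 22.2538 [wait]  node(5,3) S=109.8396 payoff=6.7404 vs cont=10.5624 → 10.5624 [wait]  node(5,4) S=127.5729 payoff=0.0000 vs cont=3.1769 → 3.1769 [wait]  node(5,5) S=148.1691 payoff=0.0000 vs cont=0.4394 → 0.4394 [wait]  ⇒ S*(5)=81.4255
t_4: node(4,0) S=75.5546 payoff=41.0254 vs cont=40.8080 → 41.0254 [stop]  node(4,1) S=87.7526 payoff=28.8274 vs cont=28.7308 → 28.8274 [stop]  node(4,2) S=101.9200 payoff=14.6600 vs cont=16.4502 → 16.4502 [wait]  node(4,3) S=118.3746 payoff=0.0000 vs cont=6.9027 → 6.9027 [wait]  node(4,4) S=137.4858 payoff=0.0000 vs cont=1.8218 → 1.8218 [wait]  ⇒ S*(4)=87.7526
t_3: node(3,0) S=81.4255 payoff=35.1545 vs cont=34.9371 → 35.1545 [stop]  node(3,1) S=94.5714 payoff=22.0086 vs cont=22.6735 → 22.6735 [wait]  node(3,2) S=109.8396 payoff=6.7404 vs cont=11.7140 → 11.7140 [wait]  node(3,3) S=127.5729 payoff=0.0000 vs cont=4.3857 → 4.3857 [wait]  ⇒ S*(3)=81.4255
t_2: node(2,0) S=87.7526 payoff=28.8274 vs cont=28.9376 → 28.9376 [wait]  node(2,1) S=101.9200 payoff=14.6600 vs cont=17.2298 → 17.2298 [wait]  node(2,2) S=118.3746 payoff=0.0000 vs cont=8.0804 → 8.0804 [wait]  ⇒ S*(2)=-
t_1: node(1,0) S=94.5714 payoff=22.0086 vs cont=23.1135 → 23.1135 [wait]  node(1,1) S=109.8396 payoff=6.7404 vs cont=12.6884 → 12.6884 [wait]  ⇒ S*(1)=-
t_0: node(0,0) S=101.9200 payoff=14.6600 vs cont=17.9323 → 17.9323 [wait]  ⇒ S*(0)=-

price = 17.9323
boundary = - - - 81.4255 87.7526 81.4255 87.7526 94.5714 101.9200
tree:
17.9323
23.1135 12.6884
28.9376 17.2298 8.0804
35.1545 22.6735 11.7140 4.3857
41.0254 28.8274 16.4502 6.9027 1.8218
46.4730 35.1545 22.2538 10.5624 3.1769 0.4394
51.5278 41.0254 28.8274 15.5986 5.4392 0.8695 0.0000
56.2182 46.4730 35.1545 22.0086 9.0860 1.7209 0.0000 0.0000
60.5704 51.5278 41.0254 28.8274 14.6600 3.4058 0.0000 0.0000 0.0000
64.6088 56.2182 46.4730 35.1545 22.0086 6.7404 0.0000 0.0000 0.0000 0.0000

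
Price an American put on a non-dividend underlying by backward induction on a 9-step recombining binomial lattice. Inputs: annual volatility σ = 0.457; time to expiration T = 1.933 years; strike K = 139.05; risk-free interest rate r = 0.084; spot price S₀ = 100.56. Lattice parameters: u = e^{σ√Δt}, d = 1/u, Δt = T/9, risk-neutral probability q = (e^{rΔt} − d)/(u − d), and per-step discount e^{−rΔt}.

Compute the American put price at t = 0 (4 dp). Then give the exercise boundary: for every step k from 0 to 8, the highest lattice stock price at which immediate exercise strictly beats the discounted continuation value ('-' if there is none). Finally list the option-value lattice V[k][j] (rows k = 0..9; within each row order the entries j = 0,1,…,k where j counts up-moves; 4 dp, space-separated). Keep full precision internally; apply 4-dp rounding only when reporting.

params: Δt=0.21478 u=1.23589 d=0.80913 q=0.48991 e^(-rΔt)=0.98212
t_9 payoffs: 124.1014 116.2170 104.1743 85.7798 57.6836 14.7687 0.0000 0.0000 0.0000 0.0000
t_8: node(8,0) S=18.4749 payoff=120.5751 vs cont=118.0889 → 120.5751 [stop]  node(8,1) S=28.2191 payoff=110.8309 vs cont=108.3448 → 110.8309 [stop]  node(8,2) S=43.1026 payoff=95.9474 vs cont=93.4612 → 95.9474 [stop]  node(8,3) S=65.8362 payoff=73.2138 vs cont=70.7277 → 73.2138 [stop]  node(8,4) S=100.5600 payoff=38.4900 vs cont=36.0038 → 38.4900 [stop]  node(8,5) S=153.5982 payoff=0.0000 vs cont=7.3987 → 7.3987 [wait]  node(8,6) S=234.6101 payoff=0.0000 vs cont=0.0000 → 0.0000 [wait]  node(8,7) S=358.3501 payoff=0.0000 vs cont=0.0000 → 0.0000 [wait]  node(8,8) S=547.3540 payoff=0.0000 vs cont=0.0000 → 0.0000 [wait]  ⇒ S*(8)=100.5600
t_7: node(7,0) S=22.8330 payoff=116.2170 vs cont=113.7309 → 116.2170 [stop]  node(7,1) S=34.8757 payoff=104.1743 vs cont=101.6881 → 104.1743 [stop]  node(7,2) S=53.2702 payoff=85.7798 vs cont=83.2937 → 85.7798 [stop]  node(7,3) S=81.3664 payoff=57.6836 vs cont=55.1975 → 57.6836 [stop]  node(7,4) S=124.2813 payoff=14.7687 vs cont=22.8423 → 22.8423 [wait]  node(7,5) S=189.8307 payoff=0.0000 vs cont=3.7066 → 3.7066 [wait]  node(7,6) S=289.9527 payoff=0.0000 vs cont=0.0000 → 0.0000 [wait]  node(7,7) S=442.8819 payoff=0.0000 vs cont=0.0000 → 0.0000 [wait]  ⇒ S*(7)=81.3664
t_6: node(6,0) S=28.2191 payoff=110.8309 vs cont=108.3448 → 110.8309 [stop]  node(6,1) S=43.1026 payoff=95.9474 vs cont=93.4612 → 95.9474 [stop]  node(6,2) S=65.8362 payoff=73.2138 vs cont=70.7277 → 73.2138 [stop]  node(6,3) S=100.5600 payoff=38.4900 vs cont=39.8884 → 39.8884 [wait]  node(6,4) S=153.5982 payoff=0.0000 vs cont=13.2268 → 13.2268 [wait]  node(6,5) S=234.6101 payoff=0.0000 vs cont=1.8569 → 1.8569 [wait]  node(6,6) S=358.3501 payoff=0.0000 vs cont=0.0000 → 0.0000 [wait]  ⇒ S*(6)=65.8362
t_5: node(5,0) S=34.8757 payoff=104.1743 vs cont=101.6881 → 104.1743 [stop]  node(5,1) S=53.2702 payoff=85.7798 vs cont=83.2937 → 85.7798 [stop]  node(5,2) S=81.3664 payoff=57.6836 vs cont=55.8703 → 57.6836 [stop]  node(5,3) S=124.2813 payoff=14.7687 vs cont=26.3470 → 26.3470 [wait]  node(5,4) S=189.8307 payoff=0.0000 vs cont=7.5197 → 7.5197 [wait]  node(5,5) S=289.9527 payoff=0.0000 vs cont=0.9302 → 0.9302 [wait]  ⇒ S*(5)=81.3664
t_4: node(4,0) S=43.1026 payoff=95.9474 vs cont=93.4612 → 95.9474 [stop]  node(4,1) S=65.8362 payoff=73.2138 vs cont=70.7277 → 73.2138 [stop]  node(4,2) S=100.5600 payoff=38.4900 vs cont=41.5747 → 41.5747 [wait]  node(4,3) S=153.5982 payoff=0.0000 vs cont=16.8172 → 16.8172 [wait]  node(4,4) S=234.6101 payoff=0.0000 vs cont=4.2147 → 4.2147 [wait]  ⇒ S*(4)=65.8362
t_3: node(3,0) S=53.2702 payoff=85.7798 vs cont=83.2937 → 85.7798 [stop]  node(3,1) S=81.3664 payoff=57.6836 vs cont=56.6817 → 57.6836 [stop]  node(3,2) S=124.2813 payoff=14.7687 vs cont=28.9193 → 28.9193 [wait]  node(3,3) S=189.8307 payoff=0.0000 vs cont=10.4529 → 10.4529 [wait]  ⇒ S*(3)=81.3664
t_2: node(2,0) S=65.8362 payoff=73.2138 vs cont=70.7277 → 73.2138 [stop]  node(2,1) S=100.5600 payoff=38.4900 vs cont=42.8124 → 42.8124 [wait]  node(2,2) S=153.5982 payoff=0.0000 vs cont=19.5172 → 19.5172 [wait]  ⇒ S*(2)=65.8362
t_1: node(1,0) S=81.3664 payoff=57.6836 vs cont=57.2772 → 57.6836 [stop]  node(1,1) S=124.2813 payoff=14.7687 vs cont=30.8385 → 30.8385 [wait]  ⇒ S*(1)=81.3664
t_0: node(0,0) S=100.5600 payoff=38.4900 vs cont=43.7358 → 43.7358 [wait]  ⇒ S*(0)=-

price = 43.7358
boundary = - 81.3664 65.8362 81.3664 65.8362 81.3664 65.8362 81.3664 100.5600
tree:
43.7358
57.6836 30.8385
73.2138 42.8124 19.5172
85.7798 57.6836 28.9193 10.4529
95.9474 73.2138 41.5747 16.8172 4.2147
104.1743 85.7798 57.6836 26.3470 7.5197 0.9302
110.8309 95.9474 73.2138 39.8884 13.2268 1.8569 0.0000
116.2170 104.1743 85.7798 57.6836 22.8423 3.7066 0.0000 0.0000
120.5751 110.8309 95.9474 73.2138 38.4900 7.3987 0.0000 0.0000 0.0000
124.1014 116.2170 104.1743 85.7798 57.6836 14.7687 0.0000 0.0000 0.0000 0.0000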